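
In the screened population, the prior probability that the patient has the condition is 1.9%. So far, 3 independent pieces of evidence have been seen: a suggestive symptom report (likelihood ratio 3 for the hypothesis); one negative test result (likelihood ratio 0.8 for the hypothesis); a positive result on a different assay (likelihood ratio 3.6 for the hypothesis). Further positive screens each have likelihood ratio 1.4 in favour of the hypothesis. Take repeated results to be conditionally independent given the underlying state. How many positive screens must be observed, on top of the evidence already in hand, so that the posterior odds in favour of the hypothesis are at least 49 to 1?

Prior odds = 0.019/0.981 = 19/981.
Combined Bayes factor of the evidence already in hand = 3 × 0.8 × 3.6 = 8.64.
Odds after that evidence = (19/981) × 8.64 = 456/2725.
Target odds = 49.
Need 1.4ⁿ ≥ 49 ÷ (456/2725) = 133525/456.
1.4¹⁶ ≈217.795 falls short of 133525/456 but 1.4¹⁷ ≈304.913 reaches it, so n = 17.

17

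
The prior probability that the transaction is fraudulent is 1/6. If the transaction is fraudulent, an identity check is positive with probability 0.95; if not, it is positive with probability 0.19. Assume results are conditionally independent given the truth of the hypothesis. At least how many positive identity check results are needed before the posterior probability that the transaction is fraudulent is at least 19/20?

3

Prior odds: (1/6) ÷ (5/6) = 0.2.
Likelihood ratio of a positive = 0.95/0.19 = 5.
Target posterior odds = 0.95/0.05 = 19.
Require 5ⁿ ≥ 19 ÷ 0.2 = 95.
5² = 25 falls short of 95 but 5³ = 125 reaches it, so n = 3.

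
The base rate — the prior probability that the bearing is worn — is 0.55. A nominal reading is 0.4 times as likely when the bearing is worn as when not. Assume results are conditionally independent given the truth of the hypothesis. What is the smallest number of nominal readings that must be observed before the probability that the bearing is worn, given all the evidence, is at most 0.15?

3

Prior odds = 0.55/0.45 = 11/9.
Likelihood ratio per nominal reading = 0.4.
Target odds: 0.15 ÷ 0.85 = 3/17.
Require 0.4ⁿ ≤ 3/17 ÷ (11/9) = 27/187.
0.4² = 0.16 is still above 27/187 but 0.4³ = 0.064 is at or below it, so n = 3.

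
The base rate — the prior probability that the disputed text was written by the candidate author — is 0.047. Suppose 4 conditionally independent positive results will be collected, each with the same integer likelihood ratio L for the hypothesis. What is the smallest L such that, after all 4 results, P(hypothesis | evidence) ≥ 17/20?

Prior odds = 0.047/0.953 = 47/953.
Target odds = 0.85/0.15 = 17/3.
Need L⁴ ≥ 17/3 ÷ (47/953) = 16201/141.
3⁴ = 81 < 16201/141 ≤ 256 = 4⁴, so L = 4.

4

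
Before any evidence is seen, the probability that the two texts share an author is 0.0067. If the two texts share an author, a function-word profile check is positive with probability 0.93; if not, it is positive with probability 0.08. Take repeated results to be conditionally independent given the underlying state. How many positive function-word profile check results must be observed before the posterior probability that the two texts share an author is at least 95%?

Prior odds: 0.0067 ÷ 0.9933 = 67/9933.
Likelihood ratio of a positive = 0.93/0.08 = 11.625.
Target odds: 0.95 ÷ 0.05 = 19.
Require 11.625ⁿ ≥ 19 ÷ (67/9933) = 188727/67.
11.625³ = 804357/512 falls short of 188727/67 but 11.625⁴ = 74805201/4096 reaches it, so n = 4.

4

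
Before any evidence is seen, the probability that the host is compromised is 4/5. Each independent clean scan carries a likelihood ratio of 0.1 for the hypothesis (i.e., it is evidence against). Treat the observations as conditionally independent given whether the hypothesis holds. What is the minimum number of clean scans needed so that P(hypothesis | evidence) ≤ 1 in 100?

3

Prior odds: 0.8 ÷ 0.2 = 4.
Likelihood ratio per clean scan = 0.1.
Target odds: 0.01 ÷ 0.99 = 1/99.
Need 4 × 0.1ⁿ ≤ 1/99, i.e. 0.1ⁿ ≤ 1/396.
0.1² = 0.01 is still above 1/396 but 0.1³ = 0.001 is at or below it, so n = 3.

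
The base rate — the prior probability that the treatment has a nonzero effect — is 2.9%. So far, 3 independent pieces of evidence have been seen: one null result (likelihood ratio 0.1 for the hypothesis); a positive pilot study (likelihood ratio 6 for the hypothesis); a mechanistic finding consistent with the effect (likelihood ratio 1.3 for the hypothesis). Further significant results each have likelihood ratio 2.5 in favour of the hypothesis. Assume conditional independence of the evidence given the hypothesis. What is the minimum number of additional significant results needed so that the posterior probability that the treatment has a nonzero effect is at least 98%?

9

Prior odds = 0.029/0.971 = 29/971.
Combined Bayes factor of the evidence already in hand = 0.1 × 6 × 1.3 = 0.78.
Odds after that evidence = (29/971) × 0.78 = 1131/48550.
Target odds = 0.98/0.02 = 49.
Need 2.5ⁿ ≥ 49 ÷ (1131/48550) = 2378950/1131.
2.5⁸ = 390625/256 falls short of 2378950/1131 but 2.5⁹ = 1953125/512 reaches it, so n = 9.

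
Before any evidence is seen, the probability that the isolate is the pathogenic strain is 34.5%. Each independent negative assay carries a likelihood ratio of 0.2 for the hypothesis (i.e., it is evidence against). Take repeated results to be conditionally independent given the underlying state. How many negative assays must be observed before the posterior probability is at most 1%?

3

Prior odds = 0.345/0.655 = 69/131.
Likelihood ratio per negative assay = 0.2.
Target posterior odds = 0.01/0.99 = 1/99.
Need (69/131) × 0.2ⁿ ≤ 1/99, i.e. 0.2ⁿ ≤ 131/6831.
0.2² = 0.04 is still above 131/6831 but 0.2³ = 0.008 is at or below it, so n = 3.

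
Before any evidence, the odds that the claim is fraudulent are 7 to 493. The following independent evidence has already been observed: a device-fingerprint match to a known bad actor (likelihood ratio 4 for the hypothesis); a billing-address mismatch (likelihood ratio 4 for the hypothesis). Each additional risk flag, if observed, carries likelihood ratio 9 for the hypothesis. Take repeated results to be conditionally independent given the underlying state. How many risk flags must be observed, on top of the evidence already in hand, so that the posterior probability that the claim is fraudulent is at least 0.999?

Prior odds = 7/493.
Combined Bayes factor of the evidence already in hand = 4 × 4 = 16.
Odds after that evidence = (7/493) × 16 = 112/493.
Target odds = 0.999/0.001 = 999.
Need 9ⁿ ≥ 999 ÷ (112/493) = 492507/112.
9³ = 729 falls short of 492507/112 but 9⁴ = 6561 reaches it, so n = 4.

4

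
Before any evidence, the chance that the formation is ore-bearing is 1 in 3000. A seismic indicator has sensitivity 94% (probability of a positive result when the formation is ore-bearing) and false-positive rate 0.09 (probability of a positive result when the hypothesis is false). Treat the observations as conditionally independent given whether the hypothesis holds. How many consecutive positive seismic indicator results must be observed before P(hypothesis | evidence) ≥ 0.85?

Prior odds = (1/3000)/(2999/3000) = 1/2999.
Likelihood ratio of a positive result = 0.94/0.09 = 94/9.
Target posterior odds = 0.85/0.15 = 17/3.
Need (1/2999) × (94/9)ⁿ ≥ 17/3, i.e. (94/9)ⁿ ≥ 50983/3.
(94/9)⁴ = 78074896/6561 falls short of 50983/3 but (94/9)⁵ ≈124287 reaches it, so n = 5.

5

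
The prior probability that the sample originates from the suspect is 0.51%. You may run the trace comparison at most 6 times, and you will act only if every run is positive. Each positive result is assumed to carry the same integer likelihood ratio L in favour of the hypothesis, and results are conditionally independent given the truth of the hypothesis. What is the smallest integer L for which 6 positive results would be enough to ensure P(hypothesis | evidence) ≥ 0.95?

4

Prior odds = 0.0051/0.9949 = 51/9949.
Target odds = 0.95/0.05 = 19.
Need L⁶ ≥ 19 ÷ (51/9949) = 189031/51.
3⁶ = 729 < 189031/51 ≤ 4096 = 4⁶, so L = 4.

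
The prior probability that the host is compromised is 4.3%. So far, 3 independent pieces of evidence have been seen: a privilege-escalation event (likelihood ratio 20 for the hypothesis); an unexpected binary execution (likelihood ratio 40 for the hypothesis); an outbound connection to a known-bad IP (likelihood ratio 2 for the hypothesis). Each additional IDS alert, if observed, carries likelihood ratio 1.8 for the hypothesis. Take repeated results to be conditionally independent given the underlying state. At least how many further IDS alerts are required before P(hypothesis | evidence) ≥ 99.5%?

2

Prior odds = 0.043/0.957 = 43/957.
Combined Bayes factor of the evidence already in hand = 20 × 40 × 2 = 1600.
Odds after that evidence = (43/957) × 1600 = 68800/957.
Target odds = 0.995/0.005 = 199.
Need 1.8ⁿ ≥ 199 ÷ (68800/957) = 190443/68800.
1.8¹ = 1.8 falls short of 190443/68800 but 1.8² = 3.24 reaches it, so n = 2.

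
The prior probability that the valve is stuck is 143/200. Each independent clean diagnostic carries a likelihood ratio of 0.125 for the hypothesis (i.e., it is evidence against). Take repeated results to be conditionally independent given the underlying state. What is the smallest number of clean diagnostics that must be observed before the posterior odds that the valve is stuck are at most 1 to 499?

4

Prior odds = 0.715/0.285 = 143/57.
Likelihood ratio per clean diagnostic = 0.125.
Target odds = 1/499.
Require 0.125ⁿ ≤ 1/499 ÷ (143/57) = 57/71357.
0.125³ = 0.001953125 is still above 57/71357 but 0.125⁴ = 1/4096 is at or below it, so n = 4.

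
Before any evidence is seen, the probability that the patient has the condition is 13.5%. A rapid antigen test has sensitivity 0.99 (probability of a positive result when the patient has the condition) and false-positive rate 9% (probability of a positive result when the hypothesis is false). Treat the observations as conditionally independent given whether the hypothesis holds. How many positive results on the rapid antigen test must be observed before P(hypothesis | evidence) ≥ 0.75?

2

Prior odds = 0.135/0.865 = 27/173.
Likelihood ratio of a positive result = 0.99/0.09 = 11.
Target posterior odds = 0.75/0.25 = 3.
Need (27/173) × 11ⁿ ≥ 3, i.e. 11ⁿ ≥ 173/9.
11¹ = 11 falls short of 173/9 but 11² = 121 reaches it, so n = 2.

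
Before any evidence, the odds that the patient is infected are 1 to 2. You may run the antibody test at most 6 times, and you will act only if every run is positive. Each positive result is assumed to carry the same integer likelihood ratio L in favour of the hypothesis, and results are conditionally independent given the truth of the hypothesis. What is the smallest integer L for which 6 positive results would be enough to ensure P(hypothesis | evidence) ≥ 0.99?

3

Prior odds = 0.5.
Target odds = 0.99/0.01 = 99.
Need L⁶ ≥ 99 ÷ 0.5 = 198.
2⁶ = 64 < 198 ≤ 729 = 3⁶, so L = 3.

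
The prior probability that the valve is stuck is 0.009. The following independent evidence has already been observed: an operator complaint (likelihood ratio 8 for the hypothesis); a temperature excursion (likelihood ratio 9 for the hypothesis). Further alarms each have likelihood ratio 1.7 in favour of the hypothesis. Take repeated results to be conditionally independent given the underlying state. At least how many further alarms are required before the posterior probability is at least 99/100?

Prior odds = 0.009/0.991 = 9/991.
Combined Bayes factor of the evidence already in hand = 8 × 9 = 72.
Odds after that evidence = (9/991) × 72 = 648/991.
Target odds = 0.99/0.01 = 99.
Need 1.7ⁿ ≥ 99 ÷ (648/991) = 10901/72.
1.7⁹ ≈118.588 falls short of 10901/72 but 1.7¹⁰ ≈201.599 reaches it, so n = 10.

10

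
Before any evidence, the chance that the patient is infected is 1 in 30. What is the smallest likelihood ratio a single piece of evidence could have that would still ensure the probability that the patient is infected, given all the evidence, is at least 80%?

Prior odds = (1/30)/(29/30) = 1/29.
Target odds = 0.8/0.2 = 4.
Required Bayes factor = 4 ÷ (1/29) = 116.

116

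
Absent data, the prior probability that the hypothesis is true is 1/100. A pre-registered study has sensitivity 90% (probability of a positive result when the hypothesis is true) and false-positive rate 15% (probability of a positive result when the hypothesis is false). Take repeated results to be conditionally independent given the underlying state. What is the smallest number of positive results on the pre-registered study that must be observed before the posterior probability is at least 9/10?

Prior odds: 0.01 ÷ 0.99 = 1/99.
Likelihood ratio of a positive result = 0.9/0.15 = 6.
Target posterior odds = 0.9/0.1 = 9.
Require 6ⁿ ≥ 9 ÷ (1/99) = 891.
6³ = 216 falls short of 891 but 6⁴ = 1296 reaches it, so n = 4.

4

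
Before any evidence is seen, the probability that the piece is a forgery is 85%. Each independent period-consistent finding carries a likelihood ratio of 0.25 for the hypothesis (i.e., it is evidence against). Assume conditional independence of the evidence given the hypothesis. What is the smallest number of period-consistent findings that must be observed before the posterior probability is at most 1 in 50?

Prior odds: 0.85 ÷ 0.15 = 17/3.
Likelihood ratio per period-consistent finding = 0.25.
Target odds: 0.02 ÷ 0.98 = 1/49.
Require 0.25ⁿ ≤ 1/49 ÷ (17/3) = 3/833.
0.25⁴ = 0.00390625 is still above 3/833 but 0.25⁵ = 1/1024 is at or below it, so n = 5.

5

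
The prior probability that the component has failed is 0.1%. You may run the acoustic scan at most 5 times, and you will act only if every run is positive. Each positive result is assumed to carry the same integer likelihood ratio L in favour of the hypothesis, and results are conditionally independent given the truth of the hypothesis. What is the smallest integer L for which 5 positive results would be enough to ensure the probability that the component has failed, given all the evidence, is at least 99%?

10

Prior odds = 0.001/0.999 = 1/999.
Target odds = 0.99/0.01 = 99.
Need L⁵ ≥ 99 ÷ (1/999) = 98901.
9⁵ = 59049 < 98901 ≤ 100000 = 10⁵, so L = 10.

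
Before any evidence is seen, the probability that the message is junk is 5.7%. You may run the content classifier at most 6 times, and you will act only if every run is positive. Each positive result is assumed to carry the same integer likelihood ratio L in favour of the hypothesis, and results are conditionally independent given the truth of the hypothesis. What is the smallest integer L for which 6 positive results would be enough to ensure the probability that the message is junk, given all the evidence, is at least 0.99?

4

Prior odds = 0.057/0.943 = 57/943.
Target odds = 0.99/0.01 = 99.
Need L⁶ ≥ 99 ÷ (57/943) = 31119/19.
3⁶ = 729 < 31119/19 ≤ 4096 = 4⁶, so L = 4.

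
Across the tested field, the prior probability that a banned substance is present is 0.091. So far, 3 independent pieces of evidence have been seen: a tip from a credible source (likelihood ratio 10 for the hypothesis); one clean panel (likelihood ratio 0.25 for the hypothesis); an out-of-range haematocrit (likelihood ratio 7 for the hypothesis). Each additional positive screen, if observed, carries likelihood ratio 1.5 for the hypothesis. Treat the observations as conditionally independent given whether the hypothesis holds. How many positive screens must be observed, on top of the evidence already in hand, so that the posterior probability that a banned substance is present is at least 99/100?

10

Prior odds = 0.091/0.909 = 91/909.
Combined Bayes factor of the evidence already in hand = 10 × 0.25 × 7 = 17.5.
Odds after that evidence = (91/909) × 17.5 = 3185/1818.
Target odds = 0.99/0.01 = 99.
Need 1.5ⁿ ≥ 99 ÷ (3185/1818) = 179982/3185.
1.5⁹ = 19683/512 falls short of 179982/3185 but 1.5¹⁰ = 59049/1024 reaches it, so n = 10.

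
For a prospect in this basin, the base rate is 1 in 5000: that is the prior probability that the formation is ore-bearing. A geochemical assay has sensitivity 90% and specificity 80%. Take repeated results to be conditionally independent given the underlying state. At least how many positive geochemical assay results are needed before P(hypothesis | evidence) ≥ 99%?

9

Prior odds = 0.0002/0.9998 = 1/4999.
False-positive rate = 1 − 0.8 = 0.2; likelihood ratio of a positive = 0.9/0.2 = 4.5.
Target odds: 0.99 ÷ 0.01 = 99.
Need (1/4999) × 4.5ⁿ ≥ 99, i.e. 4.5ⁿ ≥ 494901.
4.5⁸ = 43046721/256 falls short of 494901 but 4.5⁹ = 387420489/512 reaches it, so n = 9.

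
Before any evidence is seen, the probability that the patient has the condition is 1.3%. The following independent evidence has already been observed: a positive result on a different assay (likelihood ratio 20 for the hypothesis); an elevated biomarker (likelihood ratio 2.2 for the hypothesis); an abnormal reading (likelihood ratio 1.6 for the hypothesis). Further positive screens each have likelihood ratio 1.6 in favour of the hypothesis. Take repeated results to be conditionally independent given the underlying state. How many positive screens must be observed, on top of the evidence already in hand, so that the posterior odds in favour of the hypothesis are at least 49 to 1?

Prior odds = 0.013/0.987 = 13/987.
Combined Bayes factor of the evidence already in hand = 20 × 2.2 × 1.6 = 70.4.
Odds after that evidence = (13/987) × 70.4 = 4576/4935.
Target odds = 49.
Need 1.6ⁿ ≥ 49 ÷ (4576/4935) = 241815/4576.
1.6⁸ = 16777216/390625 falls short of 241815/4576 but 1.6⁹ = 134217728/1953125 reaches it, so n = 9.

9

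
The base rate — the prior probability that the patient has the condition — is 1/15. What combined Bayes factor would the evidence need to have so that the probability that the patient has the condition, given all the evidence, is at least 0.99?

1386

Prior odds = (1/15)/(14/15) = 1/14.
Target odds = 0.99/0.01 = 99.
Required Bayes factor = 99 ÷ (1/14) = 1386.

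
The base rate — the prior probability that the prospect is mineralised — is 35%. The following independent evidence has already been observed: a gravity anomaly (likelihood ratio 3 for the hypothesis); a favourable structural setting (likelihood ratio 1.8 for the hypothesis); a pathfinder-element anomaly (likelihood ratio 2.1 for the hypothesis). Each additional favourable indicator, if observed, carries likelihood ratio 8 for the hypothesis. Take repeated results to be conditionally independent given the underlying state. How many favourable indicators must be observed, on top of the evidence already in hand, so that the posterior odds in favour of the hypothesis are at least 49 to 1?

Prior odds = 0.35/0.65 = 7/13.
Combined Bayes factor of the evidence already in hand = 3 × 1.8 × 2.1 = 11.34.
Odds after that evidence = (7/13) × 11.34 = 3969/650.
Target odds = 49.
Need 8ⁿ ≥ 49 ÷ (3969/650) = 650/81.
8¹ = 8 falls short of 650/81 but 8² = 64 reaches it, so n = 2.

2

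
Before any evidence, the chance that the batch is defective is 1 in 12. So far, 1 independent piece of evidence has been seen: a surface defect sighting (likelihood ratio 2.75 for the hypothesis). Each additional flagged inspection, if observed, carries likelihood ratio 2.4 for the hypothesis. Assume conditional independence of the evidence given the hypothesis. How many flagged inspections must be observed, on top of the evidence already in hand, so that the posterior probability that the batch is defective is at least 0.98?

Prior odds = (1/12)/(11/12) = 1/11.
Bayes factor of the evidence already in hand = 2.75.
Odds after that evidence = (1/11) × 2.75 = 0.25.
Target odds = 0.98/0.02 = 49.
Need 2.4ⁿ ≥ 49 ÷ 0.25 = 196.
2.4⁶ = 2985984/15625 falls short of 196 but 2.4⁷ = 35831808/78125 reaches it, so n = 7.

7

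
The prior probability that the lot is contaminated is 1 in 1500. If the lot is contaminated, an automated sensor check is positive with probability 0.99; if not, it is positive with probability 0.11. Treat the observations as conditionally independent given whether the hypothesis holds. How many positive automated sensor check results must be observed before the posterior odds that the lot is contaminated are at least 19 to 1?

Prior odds: (1/1500) ÷ (1499/1500) = 1/1499.
Likelihood ratio of a positive = 0.99/0.11 = 9.
Target odds = 19.
Require 9ⁿ ≥ 19 ÷ (1/1499) = 28481.
9⁴ = 6561 falls short of 28481 but 9⁵ = 59049 reaches it, so n = 5.

5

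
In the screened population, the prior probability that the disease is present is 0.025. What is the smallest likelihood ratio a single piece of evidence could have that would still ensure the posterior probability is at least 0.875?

273

Prior odds = 0.025/0.975 = 1/39.
Target odds = 0.875/0.125 = 7.
Required Bayes factor = 7 ÷ (1/39) = 273.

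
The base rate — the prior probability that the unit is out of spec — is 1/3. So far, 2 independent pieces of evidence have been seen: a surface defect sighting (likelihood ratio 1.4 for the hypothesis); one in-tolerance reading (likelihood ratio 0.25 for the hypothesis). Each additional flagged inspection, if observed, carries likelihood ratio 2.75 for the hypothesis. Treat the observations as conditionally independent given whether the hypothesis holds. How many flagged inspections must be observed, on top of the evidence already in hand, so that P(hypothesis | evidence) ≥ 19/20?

5

Prior odds = (1/3)/(2/3) = 0.5.
Combined Bayes factor of the evidence already in hand = 1.4 × 0.25 = 0.35.
Odds after that evidence = 0.5 × 0.35 = 0.175.
Target odds = 0.95/0.05 = 19.
Need 2.75ⁿ ≥ 19 ÷ 0.175 = 760/7.
2.75⁴ = 57.19140625 falls short of 760/7 but 2.75⁵ = 161051/1024 reaches it, so n = 5.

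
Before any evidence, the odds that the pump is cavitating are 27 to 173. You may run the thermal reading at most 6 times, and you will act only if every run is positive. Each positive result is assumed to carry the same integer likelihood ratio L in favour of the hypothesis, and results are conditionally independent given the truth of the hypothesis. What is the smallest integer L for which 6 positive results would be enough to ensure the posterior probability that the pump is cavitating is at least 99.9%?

5

Prior odds = 27/173.
Target odds = 0.999/0.001 = 999.
Need L⁶ ≥ 999 ÷ (27/173) = 6401.
4⁶ = 4096 < 6401 ≤ 15625 = 5⁶, so L = 5.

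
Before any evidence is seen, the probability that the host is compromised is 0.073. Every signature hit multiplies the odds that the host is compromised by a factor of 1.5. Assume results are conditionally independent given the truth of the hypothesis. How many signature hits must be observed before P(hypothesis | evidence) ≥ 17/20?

11

Prior odds: 0.073 ÷ 0.927 = 73/927.
Likelihood ratio per signature hit = 1.5.
Target posterior odds = 0.85/0.15 = 17/3.
Need (73/927) × 1.5ⁿ ≥ 17/3, i.e. 1.5ⁿ ≥ 5253/73.
1.5¹⁰ = 59049/1024 falls short of 5253/73 but 1.5¹¹ = 177147/2048 reaches it, so n = 11.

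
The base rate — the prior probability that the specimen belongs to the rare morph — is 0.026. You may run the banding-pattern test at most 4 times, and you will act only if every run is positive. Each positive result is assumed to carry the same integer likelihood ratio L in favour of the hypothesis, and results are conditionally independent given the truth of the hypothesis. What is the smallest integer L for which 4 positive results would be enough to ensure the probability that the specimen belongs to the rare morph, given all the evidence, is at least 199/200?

Prior odds = 0.026/0.974 = 13/487.
Target odds = 0.995/0.005 = 199.
Need L⁴ ≥ 199 ÷ (13/487) = 96913/13.
9⁴ = 6561 < 96913/13 ≤ 10000 = 10⁴, so L = 10.

10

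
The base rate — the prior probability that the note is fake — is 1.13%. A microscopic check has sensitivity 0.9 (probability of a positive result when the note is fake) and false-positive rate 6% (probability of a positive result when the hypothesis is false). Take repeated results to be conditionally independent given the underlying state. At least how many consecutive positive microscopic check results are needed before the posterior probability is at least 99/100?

4

Prior odds: 0.0113 ÷ 0.9887 = 113/9887.
Likelihood ratio of a positive result = 0.9/0.06 = 15.
Target posterior odds = 0.99/0.01 = 99.
Need (113/9887) × 15ⁿ ≥ 99, i.e. 15ⁿ ≥ 978813/113.
15³ = 3375 falls short of 978813/113 but 15⁴ = 50625 reaches it, so n = 4.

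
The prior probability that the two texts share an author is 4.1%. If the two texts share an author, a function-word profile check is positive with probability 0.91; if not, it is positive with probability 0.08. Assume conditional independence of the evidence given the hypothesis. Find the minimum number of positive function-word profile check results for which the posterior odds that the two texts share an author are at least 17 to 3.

3

Prior odds: 0.041 ÷ 0.959 = 41/959.
Likelihood ratio of a positive = 0.91/0.08 = 11.375.
Target odds = 17/3.
Need (41/959) × 11.375ⁿ ≥ 17/3, i.e. 11.375ⁿ ≥ 16303/123.
11.375² = 129.390625 falls short of 16303/123 but 11.375³ = 753571/512 reaches it, so n = 3.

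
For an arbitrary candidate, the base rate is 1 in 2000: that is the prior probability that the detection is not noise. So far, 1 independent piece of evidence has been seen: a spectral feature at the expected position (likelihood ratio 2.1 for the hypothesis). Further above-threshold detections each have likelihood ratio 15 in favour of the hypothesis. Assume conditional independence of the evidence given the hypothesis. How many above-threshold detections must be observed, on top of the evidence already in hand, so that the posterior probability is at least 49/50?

4

Prior odds = 0.0005/0.9995 = 1/1999.
Bayes factor of the evidence already in hand = 2.1.
Odds after that evidence = (1/1999) × 2.1 = 21/19990.
Target odds = 0.98/0.02 = 49.
Need 15ⁿ ≥ 49 ÷ (21/19990) = 139930/3.
15³ = 3375 falls short of 139930/3 but 15⁴ = 50625 reaches it, so n = 4.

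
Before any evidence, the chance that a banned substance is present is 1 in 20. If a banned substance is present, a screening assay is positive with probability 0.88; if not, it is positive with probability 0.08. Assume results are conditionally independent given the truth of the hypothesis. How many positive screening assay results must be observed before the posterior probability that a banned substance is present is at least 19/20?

Prior odds = 0.05/0.95 = 1/19.
Likelihood ratio of a positive = 0.88/0.08 = 11.
Target posterior odds = 0.95/0.05 = 19.
Need (1/19) × 11ⁿ ≥ 19, i.e. 11ⁿ ≥ 361.
11² = 121 falls short of 361 but 11³ = 1331 reaches it, so n = 3.

3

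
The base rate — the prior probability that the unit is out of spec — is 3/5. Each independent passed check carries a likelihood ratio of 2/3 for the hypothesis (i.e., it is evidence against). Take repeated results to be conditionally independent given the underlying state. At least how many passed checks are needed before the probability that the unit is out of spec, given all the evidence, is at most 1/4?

Prior odds = 0.6/0.4 = 1.5.
Likelihood ratio per passed check = 2/3.
Target posterior odds = 0.25/0.75 = 1/3.
Need 1.5 × (2/3)ⁿ ≤ 1/3, i.e. (2/3)ⁿ ≤ 2/9.
(2/3)³ = 8/27 is still above 2/9 but (2/3)⁴ = 16/81 is at or below it, so n = 4.

4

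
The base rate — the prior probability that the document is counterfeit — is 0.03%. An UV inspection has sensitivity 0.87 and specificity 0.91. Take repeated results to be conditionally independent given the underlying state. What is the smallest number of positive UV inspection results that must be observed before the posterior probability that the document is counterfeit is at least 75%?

5

Prior odds: 0.0003 ÷ 0.9997 = 3/9997.
False-positive rate = 1 − 0.91 = 0.09; likelihood ratio of a positive = 0.87/0.09 = 29/3.
Target odds: 0.75 ÷ 0.25 = 3.
Need (3/9997) × (29/3)ⁿ ≥ 3, i.e. (29/3)ⁿ ≥ 9997.
(29/3)⁴ = 707281/81 falls short of 9997 but (29/3)⁵ = 20511149/243 reaches it, so n = 5.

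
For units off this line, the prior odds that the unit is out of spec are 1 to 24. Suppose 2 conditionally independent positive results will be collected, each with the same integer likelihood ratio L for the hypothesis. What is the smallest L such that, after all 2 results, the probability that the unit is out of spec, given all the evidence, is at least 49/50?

35

Prior odds = 1/24.
Target odds = 0.98/0.02 = 49.
Need L² ≥ 49 ÷ (1/24) = 1176.
34² = 1156 < 1176 ≤ 1225 = 35², so L = 35.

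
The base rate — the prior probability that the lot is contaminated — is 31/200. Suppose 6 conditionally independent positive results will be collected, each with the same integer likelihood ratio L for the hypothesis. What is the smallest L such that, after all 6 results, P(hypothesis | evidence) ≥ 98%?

Prior odds = 0.155/0.845 = 31/169.
Target odds = 0.98/0.02 = 49.
Need L⁶ ≥ 49 ÷ (31/169) = 8281/31.
2⁶ = 64 < 8281/31 ≤ 729 = 3⁶, so L = 3.

3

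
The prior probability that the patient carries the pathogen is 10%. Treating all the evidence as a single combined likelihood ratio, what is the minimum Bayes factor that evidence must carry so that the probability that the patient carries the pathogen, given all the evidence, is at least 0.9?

Prior odds = 0.1/0.9 = 1/9.
Target odds = 0.9/0.1 = 9.
Required Bayes factor = 9 ÷ (1/9) = 81.

81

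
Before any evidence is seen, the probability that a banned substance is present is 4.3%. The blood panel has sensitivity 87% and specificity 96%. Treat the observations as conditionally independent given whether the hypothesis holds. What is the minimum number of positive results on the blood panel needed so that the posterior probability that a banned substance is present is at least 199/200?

3

Prior odds = 0.043/0.957 = 43/957.
False-positive rate = 1 − 0.96 = 0.04; likelihood ratio of a positive = 0.87/0.04 = 21.75.
Target odds: 0.995 ÷ 0.005 = 199.
Need (43/957) × 21.75ⁿ ≥ 199, i.e. 21.75ⁿ ≥ 190443/43.
21.75² = 473.0625 falls short of 190443/43 but 21.75³ = 658503/64 reaches it, so n = 3.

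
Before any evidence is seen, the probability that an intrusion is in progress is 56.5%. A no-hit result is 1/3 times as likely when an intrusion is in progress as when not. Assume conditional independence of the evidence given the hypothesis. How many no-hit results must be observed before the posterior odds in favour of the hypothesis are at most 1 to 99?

5

Prior odds = 0.565/0.435 = 113/87.
Likelihood ratio per no-hit result = 1/3.
Target odds = 1/99.
Require (1/3)ⁿ ≤ 1/99 ÷ (113/87) = 29/3729.
(1/3)⁴ = 1/81 is still above 29/3729 but (1/3)⁵ = 1/243 is at or below it, so n = 5.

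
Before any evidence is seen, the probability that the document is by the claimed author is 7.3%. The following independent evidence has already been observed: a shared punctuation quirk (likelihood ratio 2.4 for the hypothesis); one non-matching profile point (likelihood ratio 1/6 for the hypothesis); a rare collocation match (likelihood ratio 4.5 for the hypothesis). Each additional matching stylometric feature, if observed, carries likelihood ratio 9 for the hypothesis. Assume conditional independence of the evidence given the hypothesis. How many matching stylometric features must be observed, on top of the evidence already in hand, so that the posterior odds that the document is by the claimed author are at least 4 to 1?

Prior odds = 0.073/0.927 = 73/927.
Combined Bayes factor of the evidence already in hand = 2.4 × (1/6) × 4.5 = 1.8.
Odds after that evidence = (73/927) × 1.8 = 73/515.
Target odds = 4.
Need 9ⁿ ≥ 4 ÷ (73/515) = 2060/73.
9¹ = 9 falls short of 2060/73 but 9² = 81 reaches it, so n = 2.

2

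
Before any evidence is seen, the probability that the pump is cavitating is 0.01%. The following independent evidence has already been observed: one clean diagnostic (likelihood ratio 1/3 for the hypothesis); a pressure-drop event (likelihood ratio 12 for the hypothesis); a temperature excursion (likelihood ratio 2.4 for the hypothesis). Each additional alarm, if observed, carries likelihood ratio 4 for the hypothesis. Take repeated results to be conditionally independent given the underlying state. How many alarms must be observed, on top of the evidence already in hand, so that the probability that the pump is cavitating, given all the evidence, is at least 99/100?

Prior odds = 0.0001/0.9999 = 1/9999.
Combined Bayes factor of the evidence already in hand = (1/3) × 12 × 2.4 = 9.6.
Odds after that evidence = (1/9999) × 9.6 = 16/16665.
Target odds = 0.99/0.01 = 99.
Need 4ⁿ ≥ 99 ÷ (16/16665) = 103114.6875.
4⁸ = 65536 falls short of 103114.6875 but 4⁹ = 262144 reaches it, so n = 9.

9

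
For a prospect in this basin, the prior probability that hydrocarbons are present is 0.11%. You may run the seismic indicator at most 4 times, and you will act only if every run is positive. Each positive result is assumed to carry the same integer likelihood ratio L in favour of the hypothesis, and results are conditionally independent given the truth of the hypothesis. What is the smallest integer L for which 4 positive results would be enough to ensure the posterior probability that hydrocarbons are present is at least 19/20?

12

Prior odds = 0.0011/0.9989 = 11/9989.
Target odds = 0.95/0.05 = 19.
Need L⁴ ≥ 19 ÷ (11/9989) = 189791/11.
11⁴ = 14641 < 189791/11 ≤ 20736 = 12⁴, so L = 12.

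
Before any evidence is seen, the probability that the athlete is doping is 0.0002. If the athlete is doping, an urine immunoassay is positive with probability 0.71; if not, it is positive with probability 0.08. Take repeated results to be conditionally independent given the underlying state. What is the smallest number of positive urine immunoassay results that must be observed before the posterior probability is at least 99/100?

7

Prior odds = 0.0002/0.9998 = 1/4999.
Likelihood ratio of a positive = 0.71/0.08 = 8.875.
Target posterior odds = 0.99/0.01 = 99.
Require 8.875ⁿ ≥ 99 ÷ (1/4999) = 494901.
8.875⁶ ≈488664 falls short of 494901 but 8.875⁷ ≈4.33689e+06 reaches it, so n = 7.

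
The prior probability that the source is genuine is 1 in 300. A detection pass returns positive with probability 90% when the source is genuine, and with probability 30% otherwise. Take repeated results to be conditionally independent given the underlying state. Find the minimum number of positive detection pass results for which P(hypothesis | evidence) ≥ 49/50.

Prior odds: (1/300) ÷ (299/300) = 1/299.
Likelihood ratio of a positive result = 0.9/0.3 = 3.
Target odds: 0.98 ÷ 0.02 = 49.
Need (1/299) × 3ⁿ ≥ 49, i.e. 3ⁿ ≥ 14651.
3⁸ = 6561 falls short of 14651 but 3⁹ = 19683 reaches it, so n = 9.

9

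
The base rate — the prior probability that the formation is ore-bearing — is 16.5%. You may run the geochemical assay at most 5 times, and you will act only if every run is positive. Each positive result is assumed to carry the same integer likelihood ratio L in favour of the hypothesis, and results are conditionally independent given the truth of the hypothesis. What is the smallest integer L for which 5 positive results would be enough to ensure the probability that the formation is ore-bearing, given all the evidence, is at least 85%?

Prior odds = 0.165/0.835 = 33/167.
Target odds = 0.85/0.15 = 17/3.
Need L⁵ ≥ 17/3 ÷ (33/167) = 2839/99.
1⁵ = 1 < 2839/99 ≤ 32 = 2⁵, so L = 2.

2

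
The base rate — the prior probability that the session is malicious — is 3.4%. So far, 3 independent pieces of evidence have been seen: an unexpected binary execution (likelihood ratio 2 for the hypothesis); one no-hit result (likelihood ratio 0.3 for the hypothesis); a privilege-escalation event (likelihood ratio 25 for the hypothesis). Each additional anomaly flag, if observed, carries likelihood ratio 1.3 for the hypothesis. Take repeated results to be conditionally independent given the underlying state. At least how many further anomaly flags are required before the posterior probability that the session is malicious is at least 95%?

Prior odds = 0.034/0.966 = 17/483.
Combined Bayes factor of the evidence already in hand = 2 × 0.3 × 25 = 15.
Odds after that evidence = (17/483) × 15 = 85/161.
Target odds = 0.95/0.05 = 19.
Need 1.3ⁿ ≥ 19 ÷ (85/161) = 3059/85.
1.3¹³ ≈30.2875 falls short of 3059/85 but 1.3¹⁴ ≈39.3738 reaches it, so n = 14.

14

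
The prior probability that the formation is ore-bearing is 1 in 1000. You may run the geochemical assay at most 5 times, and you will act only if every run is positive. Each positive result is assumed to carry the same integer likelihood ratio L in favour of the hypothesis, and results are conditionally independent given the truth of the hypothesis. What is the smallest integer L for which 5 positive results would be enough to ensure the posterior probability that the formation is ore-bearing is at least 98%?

Prior odds = 0.001/0.999 = 1/999.
Target odds = 0.98/0.02 = 49.
Need L⁵ ≥ 49 ÷ (1/999) = 48951.
8⁵ = 32768 < 48951 ≤ 59049 = 9⁵, so L = 9.

9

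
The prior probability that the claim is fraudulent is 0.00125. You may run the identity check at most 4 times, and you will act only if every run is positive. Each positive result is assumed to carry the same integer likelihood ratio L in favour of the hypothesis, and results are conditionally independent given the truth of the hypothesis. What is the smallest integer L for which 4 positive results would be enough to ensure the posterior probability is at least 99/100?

17

Prior odds = 0.00125/0.99875 = 1/799.
Target odds = 0.99/0.01 = 99.
Need L⁴ ≥ 99 ÷ (1/799) = 79101.
16⁴ = 65536 < 79101 ≤ 83521 = 17⁴, so L = 17.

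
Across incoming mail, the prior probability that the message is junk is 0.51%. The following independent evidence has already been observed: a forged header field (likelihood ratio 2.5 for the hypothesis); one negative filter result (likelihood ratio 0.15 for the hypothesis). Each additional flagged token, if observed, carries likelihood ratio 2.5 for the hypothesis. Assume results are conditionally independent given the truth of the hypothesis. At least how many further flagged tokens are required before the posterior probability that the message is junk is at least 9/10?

10

Prior odds = 0.0051/0.9949 = 51/9949.
Combined Bayes factor of the evidence already in hand = 2.5 × 0.15 = 0.375.
Odds after that evidence = (51/9949) × 0.375 = 153/79592.
Target odds = 0.9/0.1 = 9.
Need 2.5ⁿ ≥ 9 ÷ (153/79592) = 79592/17.
2.5⁹ = 1953125/512 falls short of 79592/17 but 2.5¹⁰ = 9765625/1024 reaches it, so n = 10.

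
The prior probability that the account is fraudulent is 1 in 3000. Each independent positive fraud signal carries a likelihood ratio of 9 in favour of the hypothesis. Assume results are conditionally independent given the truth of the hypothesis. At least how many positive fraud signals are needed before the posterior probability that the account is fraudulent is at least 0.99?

Prior odds = (1/3000)/(2999/3000) = 1/2999.
Likelihood ratio per positive fraud signal = 9.
Target odds: 0.99 ÷ 0.01 = 99.
Require 9ⁿ ≥ 99 ÷ (1/2999) = 296901.
9⁵ = 59049 falls short of 296901 but 9⁶ = 531441 reaches it, so n = 6.

6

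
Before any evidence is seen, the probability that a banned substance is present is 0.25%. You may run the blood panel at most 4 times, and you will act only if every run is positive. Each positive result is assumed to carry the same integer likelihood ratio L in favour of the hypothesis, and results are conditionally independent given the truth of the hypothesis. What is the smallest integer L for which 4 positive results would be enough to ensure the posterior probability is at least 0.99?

15

Prior odds = 0.0025/0.9975 = 1/399.
Target odds = 0.99/0.01 = 99.
Need L⁴ ≥ 99 ÷ (1/399) = 39501.
14⁴ = 38416 < 39501 ≤ 50625 = 15⁴, so L = 15.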